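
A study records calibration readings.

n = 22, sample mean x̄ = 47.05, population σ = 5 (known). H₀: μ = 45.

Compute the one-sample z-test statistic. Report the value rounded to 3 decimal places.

test statistic = 1.923

SE = σ/√n = 5/√22 = 1.0660
z = (x̄−μ₀)/SE = (47.05−45)/1.0660 = 1.9231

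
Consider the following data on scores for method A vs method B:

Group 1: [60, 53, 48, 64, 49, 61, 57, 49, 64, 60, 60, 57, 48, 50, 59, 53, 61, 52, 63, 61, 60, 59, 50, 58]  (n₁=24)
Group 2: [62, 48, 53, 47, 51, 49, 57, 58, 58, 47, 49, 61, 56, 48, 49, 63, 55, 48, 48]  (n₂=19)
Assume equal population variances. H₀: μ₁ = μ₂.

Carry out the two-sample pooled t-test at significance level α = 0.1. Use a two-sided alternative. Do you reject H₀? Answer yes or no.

x̄₁=56.500, s₁=5.381, n₁=24
x̄₂=53.000, s₂=5.518, n₂=19
s_p² = [23·5.381² + 18·5.518²]/41 = 29.6098
SE = √(s_p²·(1/24+1/19)) = 1.6710
t = (56.500−53.000)/1.6710 = 2.0946
df = 41
p-value (two-sided) = 0.04243
At α=0.1: p < α → reject H₀

reject H₀: yes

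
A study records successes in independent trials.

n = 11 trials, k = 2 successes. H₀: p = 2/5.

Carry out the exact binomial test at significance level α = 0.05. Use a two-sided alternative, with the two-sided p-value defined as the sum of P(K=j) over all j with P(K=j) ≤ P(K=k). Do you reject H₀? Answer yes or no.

Exact binomial: n=11, k=2, p₀=2/5=0.4000
P(X=j) = C(n,j)·p₀^j·(1−p₀)^(n−j); p = Σ P(X=j) over j with P(X=j) ≤ P(X=2)
p-value (two-sided) = 0.21827
At α=0.05: p ≥ α → fail to reject H₀

reject H₀: no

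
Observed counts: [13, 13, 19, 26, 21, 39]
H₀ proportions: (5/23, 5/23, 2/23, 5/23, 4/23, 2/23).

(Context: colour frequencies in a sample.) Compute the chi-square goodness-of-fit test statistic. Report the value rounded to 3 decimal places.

n = 131; E_i = n·p_i = [28.48, 28.48, 11.39, 28.48, 22.78, 11.39]
χ² = (13−28.48)²/28.48 + (13−28.48)²/28.48 + (19−11.39)²/11.39 + (26−28.48)²/28.48 + (21−22.78)²/22.78 + (39−11.39)²/11.39 = 89.1767
df = 5

test statistic = 89.177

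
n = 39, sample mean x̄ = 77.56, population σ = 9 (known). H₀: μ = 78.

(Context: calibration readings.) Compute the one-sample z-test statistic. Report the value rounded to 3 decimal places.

test statistic = -0.305

SE = σ/√n = 9/√39 = 1.4412
z = (x̄−μ₀)/SE = (77.56−78)/1.4412 = -0.3053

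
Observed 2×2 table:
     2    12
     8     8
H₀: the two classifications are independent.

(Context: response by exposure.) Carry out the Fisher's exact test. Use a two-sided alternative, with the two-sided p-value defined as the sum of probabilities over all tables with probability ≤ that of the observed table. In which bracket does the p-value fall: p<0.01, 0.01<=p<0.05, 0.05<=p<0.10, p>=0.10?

Margins: r₁=14, r₂=16, c₁=10, c₂=20, n=30
p_obs = C(14,2)·C(16,8)/C(30,10); sum pmf over tables with pmf ≤ p_obs
p-value (two-sided) = 0.05767
→ bracket: 0.05<=p<0.10

p-value bracket: 0.05<=p<0.10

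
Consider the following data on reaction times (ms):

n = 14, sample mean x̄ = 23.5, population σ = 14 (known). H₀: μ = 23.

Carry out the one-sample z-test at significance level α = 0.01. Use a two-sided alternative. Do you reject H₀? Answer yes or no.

reject H₀: no

SE = σ/√n = 14/√14 = 3.7417
z = (x̄−μ₀)/SE = (23.5−23)/3.7417 = 0.1336
p-value (two-sided) = 0.89369
At α=0.01: p ≥ α → fail to reject H₀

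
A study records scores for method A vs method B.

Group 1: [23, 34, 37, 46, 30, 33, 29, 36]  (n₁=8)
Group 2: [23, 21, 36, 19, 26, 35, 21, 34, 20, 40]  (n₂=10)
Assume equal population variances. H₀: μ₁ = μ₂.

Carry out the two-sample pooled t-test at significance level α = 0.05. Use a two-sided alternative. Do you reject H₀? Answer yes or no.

x̄₁=33.500, s₁=6.740, n₁=8
x̄₂=27.500, s₂=7.906, n₂=10
s_p² = [7·6.740² + 9·7.906²]/16 = 55.0312
SE = √(s_p²·(1/8+1/10)) = 3.5188
t = (33.500−27.500)/3.5188 = 1.7051
df = 16
p-value (two-sided) = 0.10751
At α=0.05: p ≥ α → fail to reject H₀

reject H₀: no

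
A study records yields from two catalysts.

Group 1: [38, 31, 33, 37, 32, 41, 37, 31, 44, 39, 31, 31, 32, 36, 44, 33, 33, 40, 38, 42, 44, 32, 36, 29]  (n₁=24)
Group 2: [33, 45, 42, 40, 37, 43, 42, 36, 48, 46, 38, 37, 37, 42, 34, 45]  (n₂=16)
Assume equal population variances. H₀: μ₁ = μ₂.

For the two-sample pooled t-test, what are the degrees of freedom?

df = n₁ + n₂ − 2 = 24 + 16 − 2 = 38

degrees of freedom = 38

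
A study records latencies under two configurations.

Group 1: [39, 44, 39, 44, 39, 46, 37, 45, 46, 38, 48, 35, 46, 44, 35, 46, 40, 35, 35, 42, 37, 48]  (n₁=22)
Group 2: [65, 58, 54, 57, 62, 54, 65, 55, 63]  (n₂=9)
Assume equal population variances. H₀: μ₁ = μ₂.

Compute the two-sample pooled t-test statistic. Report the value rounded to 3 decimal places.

test statistic = -9.924

x̄₁=41.273, s₁=4.569, n₁=22
x̄₂=59.222, s₂=4.577, n₂=9
s_p² = [21·4.569² + 8·4.577²]/29 = 20.8938
SE = √(s_p²·(1/22+1/9)) = 1.8087
t = (41.273−59.222)/1.8087 = -9.9242
df = 29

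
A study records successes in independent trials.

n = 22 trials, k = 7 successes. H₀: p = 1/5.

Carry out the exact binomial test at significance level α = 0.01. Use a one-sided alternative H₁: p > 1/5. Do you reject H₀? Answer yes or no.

Exact binomial: n=22, k=7, p₀=1/5=0.2000
P(X≥7) from Σ C(n,i)·p₀^i·(1−p₀)^(n−i)
p-value (one-sided, H₁ greater) = 0.13295
At α=0.01: p ≥ α → fail to reject H₀

reject H₀: no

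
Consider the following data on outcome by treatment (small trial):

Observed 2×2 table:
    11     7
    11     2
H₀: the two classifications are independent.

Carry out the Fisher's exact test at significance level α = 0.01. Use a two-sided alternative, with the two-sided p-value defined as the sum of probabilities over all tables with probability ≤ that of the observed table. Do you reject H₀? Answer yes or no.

reject H₀: no

Margins: r₁=18, r₂=13, c₁=22, c₂=9, n=31
p_obs = C(18,11)·C(13,11)/C(31,22); sum pmf over tables with pmf ≤ p_obs
p-value (two-sided) = 0.23742
At α=0.01: p ≥ α → fail to reject H₀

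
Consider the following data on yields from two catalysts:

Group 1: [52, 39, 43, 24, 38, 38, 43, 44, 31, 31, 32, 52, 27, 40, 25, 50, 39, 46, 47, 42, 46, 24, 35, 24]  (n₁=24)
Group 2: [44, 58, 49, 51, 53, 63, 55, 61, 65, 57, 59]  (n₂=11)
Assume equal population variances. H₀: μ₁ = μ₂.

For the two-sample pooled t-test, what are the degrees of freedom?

df = n₁ + n₂ − 2 = 24 + 11 − 2 = 33

degrees of freedom = 33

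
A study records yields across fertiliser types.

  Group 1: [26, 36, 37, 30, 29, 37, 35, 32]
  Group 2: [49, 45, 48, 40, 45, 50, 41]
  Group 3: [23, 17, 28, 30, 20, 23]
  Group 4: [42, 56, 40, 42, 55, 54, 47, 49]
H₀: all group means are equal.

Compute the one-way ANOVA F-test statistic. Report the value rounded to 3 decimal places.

Group means [32.75, 45.43, 23.50, 48.12], grand mean 38.138
SSB = Σnᵢ(x̄ᵢ−x̄)² = 2687.859; SSW = ΣΣ(x−x̄ᵢ)² = 613.589
MSB = 2687.859/3 = 895.9530; MSW = 613.589/25 = 24.5436
F = MSB/MSW = 36.5046
df = (3, 25)

test statistic = 36.505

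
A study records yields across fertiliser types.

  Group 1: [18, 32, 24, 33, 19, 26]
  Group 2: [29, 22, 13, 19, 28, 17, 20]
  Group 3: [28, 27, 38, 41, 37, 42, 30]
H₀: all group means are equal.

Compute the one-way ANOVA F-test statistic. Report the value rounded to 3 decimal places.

test statistic = 9.027

Group means [25.33, 21.14, 34.71], grand mean 27.150
SSB = Σnᵢ(x̄ᵢ−x̄)² = 672.931; SSW = ΣΣ(x−x̄ᵢ)² = 633.619
MSB = 672.931/2 = 336.4655; MSW = 633.619/17 = 37.2717
F = MSB/MSW = 9.0274
df = (2, 17)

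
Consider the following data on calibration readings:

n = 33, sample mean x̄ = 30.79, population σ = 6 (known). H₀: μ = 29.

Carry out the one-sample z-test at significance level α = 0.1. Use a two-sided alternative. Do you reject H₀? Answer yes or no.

reject H₀: yes

SE = σ/√n = 6/√33 = 1.0445
z = (x̄−μ₀)/SE = (30.79−29)/1.0445 = 1.7138
p-value (two-sided) = 0.08657
At α=0.1: p < α → reject H₀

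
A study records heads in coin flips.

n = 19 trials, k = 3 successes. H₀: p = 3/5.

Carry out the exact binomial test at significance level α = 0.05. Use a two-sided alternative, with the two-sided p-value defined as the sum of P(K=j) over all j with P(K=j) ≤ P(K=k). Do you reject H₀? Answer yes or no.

reject H₀: yes

Exact binomial: n=19, k=3, p₀=3/5=0.6000
P(X=j) = C(n,j)·p₀^j·(1−p₀)^(n−j); p = Σ P(X=j) over j with P(X=j) ≤ P(X=3)
p-value (two-sided) = 0.00016
At α=0.05: p < α → reject H₀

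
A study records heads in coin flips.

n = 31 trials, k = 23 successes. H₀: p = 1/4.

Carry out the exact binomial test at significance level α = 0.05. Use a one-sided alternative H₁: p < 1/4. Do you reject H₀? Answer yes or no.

reject H₀: no

Exact binomial: n=31, k=23, p₀=1/4=0.2500
P(X≤23) from Σ C(n,i)·p₀^i·(1−p₀)^(n−i)
p-value (one-sided, H₁ less) = 1.00000
At α=0.05: p ≥ α → fail to reject H₀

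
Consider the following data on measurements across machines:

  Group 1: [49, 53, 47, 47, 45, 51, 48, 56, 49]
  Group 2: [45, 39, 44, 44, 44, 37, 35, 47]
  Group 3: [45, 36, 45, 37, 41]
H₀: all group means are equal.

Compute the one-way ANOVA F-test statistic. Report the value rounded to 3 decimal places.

Group means [49.44, 41.88, 40.80], grand mean 44.727
SSB = Σnᵢ(x̄ᵢ−x̄)² = 342.466; SSW = ΣΣ(x−x̄ᵢ)² = 293.897
MSB = 342.466/2 = 171.2332; MSW = 293.897/19 = 15.4683
F = MSB/MSW = 11.0700
df = (2, 19)

test statistic = 11.070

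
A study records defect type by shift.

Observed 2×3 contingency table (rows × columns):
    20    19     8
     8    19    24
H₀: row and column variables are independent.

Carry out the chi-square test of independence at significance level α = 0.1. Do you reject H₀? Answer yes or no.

Row totals [47, 51], col totals [28, 38, 32], n=98
χ² = (20−13.43)²/13.43 + (19−18.22)²/18.22 + (8−15.35)²/15.35 + (8−14.57)²/14.57 + (19−19.78)²/19.78 + (24−16.65)²/16.65 = 13.0013
df = 2
p-value (upper-tail) = 0.00150
At α=0.1: p < α → reject H₀

reject H₀: yes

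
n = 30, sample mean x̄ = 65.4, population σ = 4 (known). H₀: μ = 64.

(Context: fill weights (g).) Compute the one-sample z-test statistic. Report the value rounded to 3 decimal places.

test statistic = 1.917

SE = σ/√n = 4/√30 = 0.7303
z = (x̄−μ₀)/SE = (65.4−64)/0.7303 = 1.9170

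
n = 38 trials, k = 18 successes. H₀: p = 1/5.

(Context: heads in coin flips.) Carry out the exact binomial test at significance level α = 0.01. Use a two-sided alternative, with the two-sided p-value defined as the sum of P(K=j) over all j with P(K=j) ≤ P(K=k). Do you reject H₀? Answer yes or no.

reject H₀: yes

Exact binomial: n=38, k=18, p₀=1/5=0.2000
P(X=j) = C(n,j)·p₀^j·(1−p₀)^(n−j); p = Σ P(X=j) over j with P(X=j) ≤ P(X=18)
p-value (two-sided) = 0.00014
At α=0.01: p < α → reject H₀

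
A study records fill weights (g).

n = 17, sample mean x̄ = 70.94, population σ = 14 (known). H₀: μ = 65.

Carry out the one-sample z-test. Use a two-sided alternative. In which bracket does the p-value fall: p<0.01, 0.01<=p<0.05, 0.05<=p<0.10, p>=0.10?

SE = σ/√n = 14/√17 = 3.3955
z = (x̄−μ₀)/SE = (70.94−65)/3.3955 = 1.7494
p-value (two-sided) = 0.08023
→ bracket: 0.05<=p<0.10

p-value bracket: 0.05<=p<0.10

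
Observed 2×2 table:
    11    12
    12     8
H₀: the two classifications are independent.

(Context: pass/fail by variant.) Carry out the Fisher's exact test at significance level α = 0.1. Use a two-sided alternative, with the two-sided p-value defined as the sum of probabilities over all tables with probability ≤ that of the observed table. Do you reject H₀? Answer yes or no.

reject H₀: no

Margins: r₁=23, r₂=20, c₁=23, c₂=20, n=43
p_obs = C(23,11)·C(20,12)/C(43,23); sum pmf over tables with pmf ≤ p_obs
p-value (two-sided) = 0.54353
At α=0.1: p ≥ α → fail to reject H₀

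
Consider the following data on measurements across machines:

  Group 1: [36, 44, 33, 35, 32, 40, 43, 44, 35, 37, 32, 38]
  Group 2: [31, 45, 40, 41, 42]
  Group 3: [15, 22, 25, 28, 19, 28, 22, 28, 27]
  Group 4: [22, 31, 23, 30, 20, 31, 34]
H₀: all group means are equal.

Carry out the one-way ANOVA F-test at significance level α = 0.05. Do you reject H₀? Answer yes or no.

reject H₀: yes

Group means [37.42, 39.80, 23.78, 27.29], grand mean 31.909
SSB = Σnᵢ(x̄ᵢ−x̄)² = 1420.026; SSW = ΣΣ(x−x̄ᵢ)² = 678.701
MSB = 1420.026/3 = 473.3422; MSW = 678.701/29 = 23.4035
F = MSB/MSW = 20.2253
df = (3, 29)
p-value (upper-tail) = 0.00000
At α=0.05: p < α → reject H₀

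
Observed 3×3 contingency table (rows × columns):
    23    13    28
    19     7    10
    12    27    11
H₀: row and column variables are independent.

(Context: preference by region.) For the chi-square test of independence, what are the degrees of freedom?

df = (r−1)(c−1) = (3−1)·(3−1) = 4

degrees of freedom = 4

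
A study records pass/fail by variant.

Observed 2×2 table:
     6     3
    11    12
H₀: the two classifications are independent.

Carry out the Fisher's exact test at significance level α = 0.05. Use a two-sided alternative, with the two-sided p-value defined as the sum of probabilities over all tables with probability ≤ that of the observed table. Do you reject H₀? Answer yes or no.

reject H₀: no

Margins: r₁=9, r₂=23, c₁=17, c₂=15, n=32
p_obs = C(9,6)·C(23,11)/C(32,17); sum pmf over tables with pmf ≤ p_obs
p-value (two-sided) = 0.44405
At α=0.05: p ≥ α → fail to reject H₀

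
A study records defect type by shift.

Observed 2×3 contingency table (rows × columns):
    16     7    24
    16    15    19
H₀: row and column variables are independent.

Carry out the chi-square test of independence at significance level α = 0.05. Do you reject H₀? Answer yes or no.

Row totals [47, 50], col totals [32, 22, 43], n=97
χ² = (16−15.51)²/15.51 + (7−10.66)²/10.66 + (24−20.84)²/20.84 + (16−16.49)²/16.49 + (15−11.34)²/11.34 + (19−22.16)²/22.16 = 3.4010
df = 2
p-value (upper-tail) = 0.18260
At α=0.05: p ≥ α → fail to reject H₀

reject H₀: no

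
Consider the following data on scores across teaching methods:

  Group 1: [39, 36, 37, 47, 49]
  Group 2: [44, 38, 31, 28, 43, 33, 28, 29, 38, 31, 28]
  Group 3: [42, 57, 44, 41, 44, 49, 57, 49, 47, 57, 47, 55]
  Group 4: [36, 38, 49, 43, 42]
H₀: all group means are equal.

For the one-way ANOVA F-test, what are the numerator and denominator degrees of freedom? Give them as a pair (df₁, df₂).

k = 4 groups, N = 33 total
df = (k−1, N−k) = (4−1, 33−4) = (3, 29)

degrees of freedom = [3, 29]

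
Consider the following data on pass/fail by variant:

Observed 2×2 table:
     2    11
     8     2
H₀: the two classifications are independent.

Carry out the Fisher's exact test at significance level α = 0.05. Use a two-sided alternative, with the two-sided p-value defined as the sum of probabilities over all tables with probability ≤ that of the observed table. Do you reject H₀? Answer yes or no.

Margins: r₁=13, r₂=10, c₁=10, c₂=13, n=23
p_obs = C(13,2)·C(10,8)/C(23,10); sum pmf over tables with pmf ≤ p_obs
p-value (two-sided) = 0.00343
At α=0.05: p < α → reject H₀

reject H₀: yes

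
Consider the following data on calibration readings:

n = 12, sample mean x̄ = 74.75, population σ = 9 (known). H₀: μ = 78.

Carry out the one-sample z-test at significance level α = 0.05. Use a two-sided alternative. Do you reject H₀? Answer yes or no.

SE = σ/√n = 9/√12 = 2.5981
z = (x̄−μ₀)/SE = (74.75−78)/2.5981 = -1.2509
p-value (two-sided) = 0.21096
At α=0.05: p ≥ α → fail to reject H₀

reject H₀: no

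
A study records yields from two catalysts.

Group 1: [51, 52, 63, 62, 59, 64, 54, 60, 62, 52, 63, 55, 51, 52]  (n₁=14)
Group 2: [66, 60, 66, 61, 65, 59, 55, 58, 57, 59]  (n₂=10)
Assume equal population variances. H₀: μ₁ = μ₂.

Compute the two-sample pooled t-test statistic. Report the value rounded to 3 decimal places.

x̄₁=57.143, s₁=5.142, n₁=14
x̄₂=60.600, s₂=3.864, n₂=10
s_p² = [13·5.142² + 9·3.864²]/22 = 21.7325
SE = √(s_p²·(1/14+1/10)) = 1.9302
t = (57.143−60.600)/1.9302 = -1.7911
df = 22

test statistic = -1.791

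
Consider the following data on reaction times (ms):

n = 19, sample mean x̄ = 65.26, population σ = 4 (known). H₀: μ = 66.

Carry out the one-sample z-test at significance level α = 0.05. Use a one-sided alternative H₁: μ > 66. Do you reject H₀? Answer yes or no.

reject H₀: no

SE = σ/√n = 4/√19 = 0.9177
z = (x̄−μ₀)/SE = (65.26−66)/0.9177 = -0.8064
p-value (one-sided, H₁ greater) = 0.78999
At α=0.05: p ≥ α → fail to reject H₀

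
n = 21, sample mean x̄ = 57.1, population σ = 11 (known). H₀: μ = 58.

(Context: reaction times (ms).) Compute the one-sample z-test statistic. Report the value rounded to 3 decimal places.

SE = σ/√n = 11/√21 = 2.4004
z = (x̄−μ₀)/SE = (57.1−58)/2.4004 = -0.3749

test statistic = -0.375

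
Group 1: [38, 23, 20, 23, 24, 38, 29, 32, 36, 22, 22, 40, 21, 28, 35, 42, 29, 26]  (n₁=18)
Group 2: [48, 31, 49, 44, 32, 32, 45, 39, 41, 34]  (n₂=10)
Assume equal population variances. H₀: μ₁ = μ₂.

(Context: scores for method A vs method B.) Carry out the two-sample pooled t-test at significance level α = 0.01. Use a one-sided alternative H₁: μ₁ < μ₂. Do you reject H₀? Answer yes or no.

x̄₁=29.333, s₁=7.252, n₁=18
x̄₂=39.500, s₂=6.916, n₂=10
s_p² = [17·7.252² + 9·6.916²]/26 = 50.9423
SE = √(s_p²·(1/18+1/10)) = 2.8150
t = (29.333−39.500)/2.8150 = -3.6116
df = 26
p-value (one-sided, H₁ less) = 0.00064
At α=0.01: p < α → reject H₀

reject H₀: yes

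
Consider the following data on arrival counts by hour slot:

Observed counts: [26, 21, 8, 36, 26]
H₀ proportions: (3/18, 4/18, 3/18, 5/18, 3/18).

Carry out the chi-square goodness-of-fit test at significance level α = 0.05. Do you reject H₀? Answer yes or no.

reject H₀: yes

n = 117; E_i = n·p_i = [19.50, 26.00, 19.50, 32.50, 19.50]
χ² = (26−19.50)²/19.50 + (21−26.00)²/26.00 + (8−19.50)²/19.50 + (36−32.50)²/32.50 + (26−19.50)²/19.50 = 12.4538
df = 4
p-value (upper-tail) = 0.01428
At α=0.05: p < α → reject H₀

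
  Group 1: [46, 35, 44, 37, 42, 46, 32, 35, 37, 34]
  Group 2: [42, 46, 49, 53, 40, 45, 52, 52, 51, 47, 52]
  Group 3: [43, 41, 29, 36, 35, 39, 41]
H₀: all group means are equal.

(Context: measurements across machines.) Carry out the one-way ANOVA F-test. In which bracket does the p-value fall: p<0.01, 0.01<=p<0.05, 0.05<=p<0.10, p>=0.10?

Group means [38.80, 48.09, 37.71], grand mean 42.179
SSB = Σnᵢ(x̄ᵢ−x̄)² = 638.169; SSW = ΣΣ(x−x̄ᵢ)² = 579.938
MSB = 638.169/2 = 319.0847; MSW = 579.938/25 = 23.1975
F = MSB/MSW = 13.7551
df = (2, 25)
p-value (upper-tail) = 0.00009
→ bracket: p<0.01

p-value bracket: p<0.01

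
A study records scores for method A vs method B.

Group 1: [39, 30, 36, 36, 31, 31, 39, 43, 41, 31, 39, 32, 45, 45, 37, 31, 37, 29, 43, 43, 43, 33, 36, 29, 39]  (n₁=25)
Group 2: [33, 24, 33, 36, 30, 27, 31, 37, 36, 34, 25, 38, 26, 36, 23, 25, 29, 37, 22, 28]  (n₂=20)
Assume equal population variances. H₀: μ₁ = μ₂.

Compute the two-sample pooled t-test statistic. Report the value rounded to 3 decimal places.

test statistic = 3.931

x̄₁=36.720, s₁=5.272, n₁=25
x̄₂=30.500, s₂=5.277, n₂=20
s_p² = [24·5.272² + 19·5.277²]/43 = 27.8149
SE = √(s_p²·(1/25+1/20)) = 1.5822
t = (36.720−30.500)/1.5822 = 3.9312
df = 43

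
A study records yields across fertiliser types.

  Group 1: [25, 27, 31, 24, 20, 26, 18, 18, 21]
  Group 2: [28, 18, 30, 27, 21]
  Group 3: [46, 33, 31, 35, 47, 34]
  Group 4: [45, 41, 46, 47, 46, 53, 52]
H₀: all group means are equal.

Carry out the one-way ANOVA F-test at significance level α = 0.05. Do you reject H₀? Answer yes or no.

reject H₀: yes

Group means [23.33, 24.80, 37.67, 47.14], grand mean 32.963
SSB = Σnᵢ(x̄ᵢ−x̄)² = 2707.972; SSW = ΣΣ(x−x̄ᵢ)² = 604.990
MSB = 2707.972/3 = 902.6575; MSW = 604.990/23 = 26.3039
F = MSB/MSW = 34.3164
df = (3, 23)
p-value (upper-tail) = 0.00000
At α=0.05: p < α → reject H₀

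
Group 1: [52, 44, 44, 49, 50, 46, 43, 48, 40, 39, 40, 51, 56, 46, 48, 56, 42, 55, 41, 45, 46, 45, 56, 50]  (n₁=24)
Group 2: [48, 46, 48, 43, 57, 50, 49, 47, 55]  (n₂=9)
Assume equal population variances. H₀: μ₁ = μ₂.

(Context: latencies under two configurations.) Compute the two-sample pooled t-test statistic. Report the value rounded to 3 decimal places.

x̄₁=47.167, s₁=5.272, n₁=24
x̄₂=49.222, s₂=4.353, n₂=9
s_p² = [23·5.272² + 8·4.353²]/31 = 25.5125
SE = √(s_p²·(1/24+1/9)) = 1.9743
t = (47.167−49.222)/1.9743 = -1.0412
df = 31

test statistic = -1.041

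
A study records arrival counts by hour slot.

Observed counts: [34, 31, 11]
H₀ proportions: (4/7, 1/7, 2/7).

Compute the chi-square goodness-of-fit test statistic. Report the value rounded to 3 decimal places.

test statistic = 44.704

n = 76; E_i = n·p_i = [43.43, 10.86, 21.71]
χ² = (34−43.43)²/43.43 + (31−10.86)²/10.86 + (11−21.71)²/21.71 = 44.7039
df = 2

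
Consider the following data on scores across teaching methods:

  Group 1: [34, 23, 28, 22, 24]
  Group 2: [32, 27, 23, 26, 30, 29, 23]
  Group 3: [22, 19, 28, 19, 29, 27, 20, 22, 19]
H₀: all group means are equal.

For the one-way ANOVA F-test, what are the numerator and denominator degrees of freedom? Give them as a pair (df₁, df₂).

degrees of freedom = [2, 18]

k = 3 groups, N = 21 total
df = (k−1, N−k) = (3−1, 21−3) = (2, 18)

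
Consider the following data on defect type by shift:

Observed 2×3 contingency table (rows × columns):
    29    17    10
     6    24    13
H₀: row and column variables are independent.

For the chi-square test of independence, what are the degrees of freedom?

df = (r−1)(c−1) = (2−1)·(3−1) = 2

degrees of freedom = 2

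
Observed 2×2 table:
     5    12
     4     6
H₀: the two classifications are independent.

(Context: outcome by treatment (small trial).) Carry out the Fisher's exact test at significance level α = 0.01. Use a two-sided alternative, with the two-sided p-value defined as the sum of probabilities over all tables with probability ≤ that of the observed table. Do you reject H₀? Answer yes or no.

Margins: r₁=17, r₂=10, c₁=9, c₂=18, n=27
p_obs = C(17,5)·C(10,4)/C(27,9); sum pmf over tables with pmf ≤ p_obs
p-value (two-sided) = 0.68313
At α=0.01: p ≥ α → fail to reject H₀

reject H₀: no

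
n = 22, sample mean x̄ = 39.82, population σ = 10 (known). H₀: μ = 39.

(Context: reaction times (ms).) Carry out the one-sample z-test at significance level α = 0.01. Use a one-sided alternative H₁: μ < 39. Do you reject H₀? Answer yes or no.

reject H₀: no

SE = σ/√n = 10/√22 = 2.1320
z = (x̄−μ₀)/SE = (39.82−39)/2.1320 = 0.3846
p-value (one-sided, H₁ less) = 0.64974
At α=0.01: p ≥ α → fail to reject H₀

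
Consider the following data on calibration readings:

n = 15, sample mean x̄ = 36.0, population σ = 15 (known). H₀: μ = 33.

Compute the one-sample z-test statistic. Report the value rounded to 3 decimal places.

SE = σ/√n = 15/√15 = 3.8730
z = (x̄−μ₀)/SE = (36.0−33)/3.8730 = 0.7746

test statistic = 0.775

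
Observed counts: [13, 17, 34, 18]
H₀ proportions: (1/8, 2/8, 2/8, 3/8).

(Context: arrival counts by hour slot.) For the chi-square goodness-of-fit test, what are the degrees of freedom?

df = k − 1 = 4 − 1 = 3

degrees of freedom = 3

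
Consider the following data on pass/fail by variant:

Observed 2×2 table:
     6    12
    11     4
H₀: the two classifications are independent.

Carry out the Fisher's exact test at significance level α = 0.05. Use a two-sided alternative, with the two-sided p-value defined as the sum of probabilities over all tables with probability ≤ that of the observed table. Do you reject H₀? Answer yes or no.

Margins: r₁=18, r₂=15, c₁=17, c₂=16, n=33
p_obs = C(18,6)·C(15,11)/C(33,17); sum pmf over tables with pmf ≤ p_obs
p-value (two-sided) = 0.03664
At α=0.05: p < α → reject H₀

reject H₀: yes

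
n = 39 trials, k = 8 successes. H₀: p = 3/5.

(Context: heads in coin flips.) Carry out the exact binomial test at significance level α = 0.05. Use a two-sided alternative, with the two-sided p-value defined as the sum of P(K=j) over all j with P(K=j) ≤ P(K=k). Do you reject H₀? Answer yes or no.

Exact binomial: n=39, k=8, p₀=3/5=0.6000
P(X=j) = C(n,j)·p₀^j·(1−p₀)^(n−j); p = Σ P(X=j) over j with P(X=j) ≤ P(X=8)
p-value (two-sided) = 0.00000
At α=0.05: p < α → reject H₀

reject H₀: yes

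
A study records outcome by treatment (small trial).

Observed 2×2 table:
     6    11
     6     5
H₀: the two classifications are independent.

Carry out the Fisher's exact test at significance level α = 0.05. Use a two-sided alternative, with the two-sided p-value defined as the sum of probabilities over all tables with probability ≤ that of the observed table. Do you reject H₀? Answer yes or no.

reject H₀: no

Margins: r₁=17, r₂=11, c₁=12, c₂=16, n=28
p_obs = C(17,6)·C(11,6)/C(28,12); sum pmf over tables with pmf ≤ p_obs
p-value (two-sided) = 0.44095
At α=0.05: p ≥ α → fail to reject H₀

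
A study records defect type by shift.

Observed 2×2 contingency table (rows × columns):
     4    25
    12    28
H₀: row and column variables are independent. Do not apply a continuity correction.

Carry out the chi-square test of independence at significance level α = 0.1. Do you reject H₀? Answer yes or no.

reject H₀: no

Row totals [29, 40], col totals [16, 53], n=69
χ² = (4−6.72)²/6.72 + (25−22.28)²/22.28 + (12−9.28)²/9.28 + (28−30.72)²/30.72 = 2.4792
df = 1
p-value (upper-tail) = 0.11536
At α=0.1: p ≥ α → fail to reject H₀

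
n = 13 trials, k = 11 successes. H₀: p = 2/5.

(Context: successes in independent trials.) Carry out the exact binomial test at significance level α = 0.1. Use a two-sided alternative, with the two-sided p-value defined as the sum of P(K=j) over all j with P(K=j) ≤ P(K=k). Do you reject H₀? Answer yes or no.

Exact binomial: n=13, k=11, p₀=2/5=0.4000
P(X=j) = C(n,j)·p₀^j·(1−p₀)^(n−j); p = Σ P(X=j) over j with P(X=j) ≤ P(X=11)
p-value (two-sided) = 0.00132
At α=0.1: p < α → reject H₀

reject H₀: yes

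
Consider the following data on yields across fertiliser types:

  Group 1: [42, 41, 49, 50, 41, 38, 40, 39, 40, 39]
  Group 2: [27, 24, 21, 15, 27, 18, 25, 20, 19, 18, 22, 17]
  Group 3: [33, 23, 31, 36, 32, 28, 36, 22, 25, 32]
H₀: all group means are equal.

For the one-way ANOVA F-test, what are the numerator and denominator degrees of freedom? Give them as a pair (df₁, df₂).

degrees of freedom = [2, 29]

k = 3 groups, N = 32 total
df = (k−1, N−k) = (3−1, 32−3) = (2, 29)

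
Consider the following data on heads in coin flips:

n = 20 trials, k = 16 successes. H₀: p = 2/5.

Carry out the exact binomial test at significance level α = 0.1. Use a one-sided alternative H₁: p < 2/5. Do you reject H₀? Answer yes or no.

Exact binomial: n=20, k=16, p₀=2/5=0.4000
P(X≤16) from Σ C(n,i)·p₀^i·(1−p₀)^(n−i)
p-value (one-sided, H₁ less) = 0.99995
At α=0.1: p ≥ α → fail to reject H₀

reject H₀: no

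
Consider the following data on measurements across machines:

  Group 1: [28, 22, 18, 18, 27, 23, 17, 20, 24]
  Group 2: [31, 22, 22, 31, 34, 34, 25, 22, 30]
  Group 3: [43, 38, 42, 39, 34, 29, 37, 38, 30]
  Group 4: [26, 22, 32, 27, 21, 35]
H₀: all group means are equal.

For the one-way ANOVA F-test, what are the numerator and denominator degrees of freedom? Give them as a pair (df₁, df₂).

degrees of freedom = [3, 29]

k = 4 groups, N = 33 total
df = (k−1, N−k) = (4−1, 33−4) = (3, 29)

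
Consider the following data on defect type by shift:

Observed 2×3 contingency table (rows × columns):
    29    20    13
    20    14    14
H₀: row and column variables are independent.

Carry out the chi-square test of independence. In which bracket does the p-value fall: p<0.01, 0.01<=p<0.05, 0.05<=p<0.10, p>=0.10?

p-value bracket: p>=0.10

Row totals [62, 48], col totals [49, 34, 27], n=110
χ² = (29−27.62)²/27.62 + (20−19.16)²/19.16 + (13−15.22)²/15.22 + (20−21.38)²/21.38 + (14−14.84)²/14.84 + (14−11.78)²/11.78 = 0.9830
df = 2
p-value (upper-tail) = 0.61170
→ bracket: p>=0.10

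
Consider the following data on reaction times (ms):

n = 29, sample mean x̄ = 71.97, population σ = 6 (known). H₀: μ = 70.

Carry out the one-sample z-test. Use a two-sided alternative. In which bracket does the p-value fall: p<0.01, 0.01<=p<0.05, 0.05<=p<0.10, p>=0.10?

p-value bracket: 0.05<=p<0.10

SE = σ/√n = 6/√29 = 1.1142
z = (x̄−μ₀)/SE = (71.97−70)/1.1142 = 1.7681
p-value (two-sided) = 0.07704
→ bracket: 0.05<=p<0.10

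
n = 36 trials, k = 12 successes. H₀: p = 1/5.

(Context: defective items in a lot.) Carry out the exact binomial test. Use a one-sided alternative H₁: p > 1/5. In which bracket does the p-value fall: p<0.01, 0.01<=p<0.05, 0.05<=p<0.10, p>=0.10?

Exact binomial: n=36, k=12, p₀=1/5=0.2000
P(X≥12) from Σ C(n,i)·p₀^i·(1−p₀)^(n−i)
p-value (one-sided, H₁ greater) = 0.04243
→ bracket: 0.01<=p<0.05

p-value bracket: 0.01<=p<0.05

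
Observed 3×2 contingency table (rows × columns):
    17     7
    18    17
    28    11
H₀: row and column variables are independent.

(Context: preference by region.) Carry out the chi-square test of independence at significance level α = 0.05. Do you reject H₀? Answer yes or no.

reject H₀: no

Row totals [24, 35, 39], col totals [63, 35], n=98
χ² = (17−15.43)²/15.43 + (7−8.57)²/8.57 + (18−22.50)²/22.50 + (17−12.50)²/12.50 + (28−25.07)²/25.07 + (11−13.93)²/13.93 = 3.9260
df = 2
p-value (upper-tail) = 0.14044
At α=0.05: p ≥ α → fail to reject H₀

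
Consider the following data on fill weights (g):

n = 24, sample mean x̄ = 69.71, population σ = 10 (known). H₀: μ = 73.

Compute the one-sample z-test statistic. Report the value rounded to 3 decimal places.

test statistic = -1.612

SE = σ/√n = 10/√24 = 2.0412
z = (x̄−μ₀)/SE = (69.71−73)/2.0412 = -1.6118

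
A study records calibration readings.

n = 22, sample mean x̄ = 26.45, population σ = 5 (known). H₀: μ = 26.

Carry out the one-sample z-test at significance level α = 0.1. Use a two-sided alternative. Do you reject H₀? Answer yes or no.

SE = σ/√n = 5/√22 = 1.0660
z = (x̄−μ₀)/SE = (26.45−26)/1.0660 = 0.4221
p-value (two-sided) = 0.67292
At α=0.1: p ≥ α → fail to reject H₀

reject H₀: no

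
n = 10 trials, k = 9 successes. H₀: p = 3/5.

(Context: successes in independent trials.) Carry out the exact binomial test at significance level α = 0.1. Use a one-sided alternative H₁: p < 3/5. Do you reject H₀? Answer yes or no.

Exact binomial: n=10, k=9, p₀=3/5=0.6000
P(X≤9) from Σ C(n,i)·p₀^i·(1−p₀)^(n−i)
p-value (one-sided, H₁ less) = 0.99395
At α=0.1: p ≥ α → fail to reject H₀

reject H₀: no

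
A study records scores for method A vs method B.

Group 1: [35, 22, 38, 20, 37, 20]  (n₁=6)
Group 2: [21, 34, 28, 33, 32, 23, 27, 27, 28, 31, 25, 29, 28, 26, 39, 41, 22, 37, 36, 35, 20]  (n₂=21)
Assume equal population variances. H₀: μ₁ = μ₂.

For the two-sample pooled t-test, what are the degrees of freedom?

degrees of freedom = 25

df = n₁ + n₂ − 2 = 6 + 21 − 2 = 25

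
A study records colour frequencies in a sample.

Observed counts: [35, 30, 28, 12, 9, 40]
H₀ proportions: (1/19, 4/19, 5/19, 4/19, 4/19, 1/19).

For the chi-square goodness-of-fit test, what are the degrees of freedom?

df = k − 1 = 6 − 1 = 5

degrees of freedom = 5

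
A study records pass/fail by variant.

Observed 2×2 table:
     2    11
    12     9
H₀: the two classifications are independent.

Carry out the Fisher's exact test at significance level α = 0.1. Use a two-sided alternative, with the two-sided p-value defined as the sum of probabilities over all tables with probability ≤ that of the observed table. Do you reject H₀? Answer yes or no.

reject H₀: yes

Margins: r₁=13, r₂=21, c₁=14, c₂=20, n=34
p_obs = C(13,2)·C(21,12)/C(34,14); sum pmf over tables with pmf ≤ p_obs
p-value (two-sided) = 0.03021
At α=0.1: p < α → reject H₀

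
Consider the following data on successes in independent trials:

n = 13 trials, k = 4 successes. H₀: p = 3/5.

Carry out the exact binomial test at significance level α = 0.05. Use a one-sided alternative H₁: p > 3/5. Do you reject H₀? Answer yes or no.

reject H₀: no

Exact binomial: n=13, k=4, p₀=3/5=0.6000
P(X≥4) from Σ C(n,i)·p₀^i·(1−p₀)^(n−i)
p-value (one-sided, H₁ greater) = 0.99221
At α=0.05: p ≥ α → fail to reject H₀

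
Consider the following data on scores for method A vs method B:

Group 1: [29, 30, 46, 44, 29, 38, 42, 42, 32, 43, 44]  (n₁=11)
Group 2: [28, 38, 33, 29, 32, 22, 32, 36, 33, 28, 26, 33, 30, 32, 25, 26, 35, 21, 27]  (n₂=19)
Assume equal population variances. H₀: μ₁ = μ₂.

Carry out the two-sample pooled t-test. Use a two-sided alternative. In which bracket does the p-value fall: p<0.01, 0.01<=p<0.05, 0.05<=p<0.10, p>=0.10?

p-value bracket: p<0.01

x̄₁=38.091, s₁=6.745, n₁=11
x̄₂=29.789, s₂=4.614, n₂=19
s_p² = [10·6.745² + 18·4.614²]/28 = 29.9310
SE = √(s_p²·(1/11+1/19)) = 2.0728
t = (38.091−29.789)/2.0728 = 4.0050
df = 28
p-value (two-sided) = 0.00041
→ bracket: p<0.01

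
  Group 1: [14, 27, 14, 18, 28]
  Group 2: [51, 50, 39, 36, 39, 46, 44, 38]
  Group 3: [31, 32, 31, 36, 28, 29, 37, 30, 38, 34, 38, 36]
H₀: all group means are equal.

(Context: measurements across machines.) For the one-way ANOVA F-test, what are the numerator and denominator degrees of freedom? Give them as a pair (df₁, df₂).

degrees of freedom = [2, 22]

k = 3 groups, N = 25 total
df = (k−1, N−k) = (3−1, 25−3) = (2, 22)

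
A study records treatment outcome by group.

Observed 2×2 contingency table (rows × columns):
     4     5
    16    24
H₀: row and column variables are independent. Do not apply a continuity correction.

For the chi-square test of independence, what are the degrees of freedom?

df = (r−1)(c−1) = (2−1)·(2−1) = 1

degrees of freedom = 1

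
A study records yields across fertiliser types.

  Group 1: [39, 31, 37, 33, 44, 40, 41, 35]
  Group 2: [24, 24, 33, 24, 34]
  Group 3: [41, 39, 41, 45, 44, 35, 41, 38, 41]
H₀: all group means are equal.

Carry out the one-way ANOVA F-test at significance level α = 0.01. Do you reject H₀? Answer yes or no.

reject H₀: yes

Group means [37.50, 27.80, 40.56], grand mean 36.545
SSB = Σnᵢ(x̄ᵢ−x̄)² = 534.432; SSW = ΣΣ(x−x̄ᵢ)² = 313.022
MSB = 534.432/2 = 267.2162; MSW = 313.022/19 = 16.4749
F = MSB/MSW = 16.2196
df = (2, 19)
p-value (upper-tail) = 0.00008
At α=0.01: p < α → reject H₀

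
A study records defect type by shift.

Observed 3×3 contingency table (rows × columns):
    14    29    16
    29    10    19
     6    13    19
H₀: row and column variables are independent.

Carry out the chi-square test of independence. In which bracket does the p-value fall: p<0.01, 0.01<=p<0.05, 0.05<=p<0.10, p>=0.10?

Row totals [59, 58, 38], col totals [49, 52, 54], n=155
χ² = (14−18.65)²/18.65 + (29−19.79)²/19.79 + (16−20.55)²/20.55 + (29−18.34)²/18.34 + (10−19.46)²/19.46 + (19−20.21)²/20.21 + (6−12.01)²/12.01 + (13−12.75)²/12.75 + (19−13.24)²/13.24 = 22.8456
df = 4
p-value (upper-tail) = 0.00014
→ bracket: p<0.01

p-value bracket: p<0.01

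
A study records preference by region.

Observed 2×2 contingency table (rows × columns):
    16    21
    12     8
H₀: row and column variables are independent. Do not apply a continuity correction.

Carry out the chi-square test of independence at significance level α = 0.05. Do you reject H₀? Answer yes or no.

reject H₀: no

Row totals [37, 20], col totals [28, 29], n=57
χ² = (16−18.18)²/18.18 + (21−18.82)²/18.82 + (12−9.82)²/9.82 + (8−10.18)²/10.18 = 1.4586
df = 1
p-value (upper-tail) = 0.22716
At α=0.05: p ≥ α → fail to reject H₀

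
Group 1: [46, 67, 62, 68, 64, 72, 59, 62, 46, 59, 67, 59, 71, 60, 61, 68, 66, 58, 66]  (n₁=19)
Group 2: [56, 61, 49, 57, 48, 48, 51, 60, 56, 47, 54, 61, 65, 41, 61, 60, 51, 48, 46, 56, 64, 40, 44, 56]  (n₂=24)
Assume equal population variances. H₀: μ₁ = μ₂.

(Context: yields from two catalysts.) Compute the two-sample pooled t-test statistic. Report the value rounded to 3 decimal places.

x̄₁=62.158, s₁=7.065, n₁=19
x̄₂=53.333, s₂=7.173, n₂=24
s_p² = [18·7.065² + 23·7.173²]/41 = 50.7771
SE = √(s_p²·(1/19+1/24)) = 2.1882
t = (62.158−53.333)/2.1882 = 4.0328
df = 41

test statistic = 4.033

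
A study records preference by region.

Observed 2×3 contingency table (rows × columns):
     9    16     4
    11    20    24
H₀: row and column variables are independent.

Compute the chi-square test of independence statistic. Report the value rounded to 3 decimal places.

Row totals [29, 55], col totals [20, 36, 28], n=84
χ² = (9−6.90)²/6.90 + (16−12.43)²/12.43 + (4−9.67)²/9.67 + (11−13.10)²/13.10 + (20−23.57)²/23.57 + (24−18.33)²/18.33 = 7.6118
df = 2

test statistic = 7.612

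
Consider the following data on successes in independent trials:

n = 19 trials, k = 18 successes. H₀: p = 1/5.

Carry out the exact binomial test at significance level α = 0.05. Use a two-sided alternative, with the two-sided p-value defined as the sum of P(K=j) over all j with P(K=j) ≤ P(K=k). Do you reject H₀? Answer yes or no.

Exact binomial: n=19, k=18, p₀=1/5=0.2000
P(X=j) = C(n,j)·p₀^j·(1−p₀)^(n−j); p = Σ P(X=j) over j with P(X=j) ≤ P(X=18)
p-value (two-sided) = 0.00000
At α=0.05: p < α → reject H₀

reject H₀: yes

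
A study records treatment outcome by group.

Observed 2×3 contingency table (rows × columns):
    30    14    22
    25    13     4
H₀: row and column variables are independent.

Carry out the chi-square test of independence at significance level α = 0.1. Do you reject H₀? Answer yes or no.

Row totals [66, 42], col totals [55, 27, 26], n=108
χ² = (30−33.61)²/33.61 + (14−16.50)²/16.50 + (22−15.89)²/15.89 + (25−21.39)²/21.39 + (13−10.50)²/10.50 + (4−10.11)²/10.11 = 8.0156
df = 2
p-value (upper-tail) = 0.01817
At α=0.1: p < α → reject H₀

reject H₀: yes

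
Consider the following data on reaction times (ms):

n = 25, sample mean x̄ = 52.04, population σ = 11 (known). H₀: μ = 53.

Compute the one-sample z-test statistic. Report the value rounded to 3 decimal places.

SE = σ/√n = 11/√25 = 2.2000
z = (x̄−μ₀)/SE = (52.04−53)/2.2000 = -0.4364

test statistic = -0.436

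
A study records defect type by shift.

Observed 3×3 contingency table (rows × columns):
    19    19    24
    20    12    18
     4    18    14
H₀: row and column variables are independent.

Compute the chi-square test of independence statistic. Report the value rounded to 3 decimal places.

test statistic = 10.642

Row totals [62, 50, 36], col totals [43, 49, 56], n=148
χ² = (19−18.01)²/18.01 + (19−20.53)²/20.53 + (24−23.46)²/23.46 + (20−14.53)²/14.53 + (12−16.55)²/16.55 + (18−18.92)²/18.92 + (4−10.46)²/10.46 + (18−11.92)²/11.92 + (14−13.62)²/13.62 = 10.6417
df = 4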